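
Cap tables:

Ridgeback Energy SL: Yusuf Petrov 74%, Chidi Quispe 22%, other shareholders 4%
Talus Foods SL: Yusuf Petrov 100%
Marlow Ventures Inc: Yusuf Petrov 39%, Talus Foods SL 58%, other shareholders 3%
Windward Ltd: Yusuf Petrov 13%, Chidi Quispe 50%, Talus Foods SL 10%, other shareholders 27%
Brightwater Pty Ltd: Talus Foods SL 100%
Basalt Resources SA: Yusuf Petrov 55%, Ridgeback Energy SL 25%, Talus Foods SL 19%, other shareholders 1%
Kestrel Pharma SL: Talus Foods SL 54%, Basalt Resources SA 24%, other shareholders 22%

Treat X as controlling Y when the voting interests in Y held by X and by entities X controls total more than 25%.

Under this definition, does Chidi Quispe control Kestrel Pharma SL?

Chidi holds 50% of Windward, so Chidi controls Windward.
Neither Chidi nor any entity Chidi controls holds any voting interest in Kestrel.
So Chidi does not control Kestrel.

No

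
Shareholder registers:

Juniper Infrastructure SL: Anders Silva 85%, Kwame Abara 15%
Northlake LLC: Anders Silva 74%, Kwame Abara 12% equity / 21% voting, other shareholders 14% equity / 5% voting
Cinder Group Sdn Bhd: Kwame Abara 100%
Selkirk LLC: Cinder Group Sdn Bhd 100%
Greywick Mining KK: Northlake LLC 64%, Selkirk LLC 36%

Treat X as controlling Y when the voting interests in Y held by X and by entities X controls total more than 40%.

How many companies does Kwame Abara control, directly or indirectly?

Kwame holds 100% of Cinder, so Kwame controls Cinder.
Cinder holds 100% of Selkirk, so Kwame controls Selkirk.
No other company's threshold is met.
Kwame controls 2 companies.

2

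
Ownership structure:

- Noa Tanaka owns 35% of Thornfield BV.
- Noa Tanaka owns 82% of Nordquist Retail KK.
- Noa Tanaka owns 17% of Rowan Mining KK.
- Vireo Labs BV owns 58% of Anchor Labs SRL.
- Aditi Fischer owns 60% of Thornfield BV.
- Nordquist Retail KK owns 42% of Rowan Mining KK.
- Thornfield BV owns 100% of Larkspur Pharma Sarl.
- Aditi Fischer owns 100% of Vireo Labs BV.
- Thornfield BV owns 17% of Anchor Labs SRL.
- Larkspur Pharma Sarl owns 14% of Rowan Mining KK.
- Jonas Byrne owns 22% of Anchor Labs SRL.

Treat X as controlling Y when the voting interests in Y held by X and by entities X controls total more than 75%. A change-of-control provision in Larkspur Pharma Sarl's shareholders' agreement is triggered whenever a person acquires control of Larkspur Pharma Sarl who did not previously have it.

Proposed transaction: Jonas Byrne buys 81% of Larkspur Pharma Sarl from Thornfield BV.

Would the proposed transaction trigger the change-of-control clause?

The purchase adds only to Jonas's holdings (Thornfield's stake shrinks), so Jonas is the only person who could newly come to control Larkspur.
Jonas's largest direct stake is 22% in Anchor, which does not meet the threshold, so Jonas controls no company.
Neither Jonas nor any entity Jonas controls holds any voting interest in Larkspur.
So before the transaction, Jonas does not control Larkspur.
After the purchase, Jonas holds 81% of Larkspur directly, and Thornfield's stake falls to 19%.
Jonas holds 81% of Larkspur, so Jonas controls Larkspur.
Jonas did not control Larkspur before and does after, so the clause is triggered.

Yes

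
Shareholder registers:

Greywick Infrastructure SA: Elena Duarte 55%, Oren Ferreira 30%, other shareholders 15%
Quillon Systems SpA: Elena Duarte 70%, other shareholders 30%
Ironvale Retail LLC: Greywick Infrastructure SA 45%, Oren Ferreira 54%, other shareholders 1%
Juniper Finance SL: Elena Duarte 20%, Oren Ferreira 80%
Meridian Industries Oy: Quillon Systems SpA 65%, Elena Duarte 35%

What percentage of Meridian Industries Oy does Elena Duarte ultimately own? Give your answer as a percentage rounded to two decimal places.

80.50%

Elena reaches Meridian along 2 paths.
Via Quillon: 70% × 65% = 45.5%.
Direct stake: 35% = 35%.
Total: 45.5% + 35% = 80.5%.
Rounded: 80.50%.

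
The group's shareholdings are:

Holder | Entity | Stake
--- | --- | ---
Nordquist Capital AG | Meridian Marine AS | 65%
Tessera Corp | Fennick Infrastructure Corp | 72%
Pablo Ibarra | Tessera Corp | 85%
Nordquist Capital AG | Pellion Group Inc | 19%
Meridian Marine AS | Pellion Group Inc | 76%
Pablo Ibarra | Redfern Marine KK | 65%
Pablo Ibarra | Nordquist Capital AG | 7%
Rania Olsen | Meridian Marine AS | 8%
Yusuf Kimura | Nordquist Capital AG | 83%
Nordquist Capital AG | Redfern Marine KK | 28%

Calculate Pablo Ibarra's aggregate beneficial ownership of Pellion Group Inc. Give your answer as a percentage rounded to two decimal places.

4.79%

Pablo reaches Pellion along 2 paths.
Via Nordquist → Meridian: 7% × 65% × 76% = 3.458%.
Via Nordquist: 7% × 19% = 1.33%.
Total: 3.458% + 1.33% = 4.788%.
Rounded: 4.79%.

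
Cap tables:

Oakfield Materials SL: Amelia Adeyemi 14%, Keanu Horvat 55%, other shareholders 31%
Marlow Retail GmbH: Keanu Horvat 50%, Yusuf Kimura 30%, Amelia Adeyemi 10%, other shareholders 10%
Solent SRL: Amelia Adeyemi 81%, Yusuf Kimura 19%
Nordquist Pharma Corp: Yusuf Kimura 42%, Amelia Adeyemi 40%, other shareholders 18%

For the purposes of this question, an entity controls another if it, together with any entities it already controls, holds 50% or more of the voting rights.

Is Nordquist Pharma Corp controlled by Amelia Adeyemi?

Amelia holds 81% of Solent, so Amelia controls Solent.
In Nordquist, Amelia's side holds only 40%, not ≥ 50%.
So Amelia does not control Nordquist.

No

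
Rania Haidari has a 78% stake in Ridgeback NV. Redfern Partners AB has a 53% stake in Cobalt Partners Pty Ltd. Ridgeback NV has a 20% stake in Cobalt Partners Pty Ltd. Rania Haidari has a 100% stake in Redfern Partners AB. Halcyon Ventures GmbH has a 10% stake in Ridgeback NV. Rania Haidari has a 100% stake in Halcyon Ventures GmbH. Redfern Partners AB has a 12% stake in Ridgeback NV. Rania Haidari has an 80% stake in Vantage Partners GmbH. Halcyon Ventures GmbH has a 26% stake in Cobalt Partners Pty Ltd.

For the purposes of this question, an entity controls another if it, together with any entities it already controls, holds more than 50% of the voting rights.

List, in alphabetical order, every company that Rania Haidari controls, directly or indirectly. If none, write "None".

Rania holds 100% of Halcyon, so Rania controls Halcyon.
Rania holds 100% of Redfern, so Rania controls Redfern.
Halcyon and Redfern and Rania together hold 10% + 12% + 78% = 100% of Ridgeback, so Rania controls Ridgeback.
Rania holds 80% of Vantage, so Rania controls Vantage.
Halcyon and Redfern and Ridgeback together hold 26% + 53% + 20% = 99% of Cobalt, so Rania controls Cobalt.

Cobalt Partners Pty Ltd, Halcyon Ventures GmbH, Redfern Partners AB, Ridgeback NV, Vantage Partners GmbH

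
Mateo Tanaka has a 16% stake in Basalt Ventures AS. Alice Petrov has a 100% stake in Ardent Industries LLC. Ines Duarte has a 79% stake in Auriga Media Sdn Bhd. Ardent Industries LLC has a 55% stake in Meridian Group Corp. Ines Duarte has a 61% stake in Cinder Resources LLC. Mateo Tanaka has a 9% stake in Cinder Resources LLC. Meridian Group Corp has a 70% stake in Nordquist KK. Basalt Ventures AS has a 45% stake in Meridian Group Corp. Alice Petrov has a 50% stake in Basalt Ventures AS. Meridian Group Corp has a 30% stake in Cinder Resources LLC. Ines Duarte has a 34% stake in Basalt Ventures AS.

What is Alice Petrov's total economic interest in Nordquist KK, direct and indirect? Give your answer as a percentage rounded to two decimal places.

Alice reaches Nordquist along 2 paths.
Via Ardent → Meridian: 100% × 55% × 70% = 38.5%.
Via Basalt → Meridian: 50% × 45% × 70% = 15.75%.
Total: 38.5% + 15.75% = 54.25%.

54.25%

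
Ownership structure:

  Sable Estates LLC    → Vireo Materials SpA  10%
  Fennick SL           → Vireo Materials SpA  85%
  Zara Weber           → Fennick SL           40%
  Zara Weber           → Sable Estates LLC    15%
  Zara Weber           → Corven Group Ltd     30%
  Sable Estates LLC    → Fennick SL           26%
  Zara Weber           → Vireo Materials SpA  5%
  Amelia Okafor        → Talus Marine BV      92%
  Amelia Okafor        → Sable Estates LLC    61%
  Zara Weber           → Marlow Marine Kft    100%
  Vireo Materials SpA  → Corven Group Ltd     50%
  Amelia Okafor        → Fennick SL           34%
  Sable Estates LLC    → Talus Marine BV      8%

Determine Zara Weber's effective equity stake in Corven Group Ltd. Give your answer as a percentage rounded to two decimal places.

Zara reaches Corven along 5 paths.
Via Fennick → Vireo: 40% × 85% × 50% = 17%.
Via Sable → Fennick → Vireo: 15% × 26% × 85% × 50% = 1.6575%.
Via Vireo: 5% × 50% = 2.5%.
Via Sable → Vireo: 15% × 10% × 50% = 0.75%.
Direct stake: 30% = 30%.
Total: 17% + 1.6575% + 2.5% + 0.75% + 30% = 51.9075%.
Rounded: 51.91%.

51.91%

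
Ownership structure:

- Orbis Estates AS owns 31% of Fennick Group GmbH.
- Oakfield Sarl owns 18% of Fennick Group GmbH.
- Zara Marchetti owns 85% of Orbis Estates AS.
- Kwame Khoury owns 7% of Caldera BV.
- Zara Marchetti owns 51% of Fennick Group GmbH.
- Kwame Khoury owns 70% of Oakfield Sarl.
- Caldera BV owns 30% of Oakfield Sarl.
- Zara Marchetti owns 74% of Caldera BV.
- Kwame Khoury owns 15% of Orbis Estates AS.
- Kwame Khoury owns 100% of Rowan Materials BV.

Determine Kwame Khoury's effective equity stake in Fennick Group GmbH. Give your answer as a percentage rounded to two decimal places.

Kwame reaches Fennick along 3 paths.
Via Orbis: 15% × 31% = 4.65%.
Via Caldera → Oakfield: 7% × 30% × 18% = 0.378%.
Via Oakfield: 70% × 18% = 12.6%.
Total: 4.65% + 0.378% + 12.6% = 17.628%.
Rounded: 17.63%.

17.63%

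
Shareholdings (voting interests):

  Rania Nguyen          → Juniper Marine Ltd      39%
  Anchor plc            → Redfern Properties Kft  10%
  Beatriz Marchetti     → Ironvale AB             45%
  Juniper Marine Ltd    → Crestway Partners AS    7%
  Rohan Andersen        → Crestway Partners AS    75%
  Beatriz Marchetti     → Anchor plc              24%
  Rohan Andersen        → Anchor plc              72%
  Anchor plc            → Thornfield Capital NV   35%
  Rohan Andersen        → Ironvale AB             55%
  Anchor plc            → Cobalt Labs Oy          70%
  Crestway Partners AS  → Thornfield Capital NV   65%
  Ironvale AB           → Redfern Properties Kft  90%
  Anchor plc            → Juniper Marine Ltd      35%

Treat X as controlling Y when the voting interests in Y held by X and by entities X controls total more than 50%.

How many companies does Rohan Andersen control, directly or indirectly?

Rohan holds 72% of Anchor, so Rohan controls Anchor.
Rohan holds 55% of Ironvale, so Rohan controls Ironvale.
Rohan holds 75% of Crestway, so Rohan controls Crestway.
Anchor holds 70% of Cobalt, so Rohan controls Cobalt.
Crestway and Anchor together hold 65% + 35% = 100% of Thornfield, so Rohan controls Thornfield.
Ironvale and Anchor together hold 90% + 10% = 100% of Redfern, so Rohan controls Redfern.
No other company's threshold is met.
Rohan controls 6 companies.

6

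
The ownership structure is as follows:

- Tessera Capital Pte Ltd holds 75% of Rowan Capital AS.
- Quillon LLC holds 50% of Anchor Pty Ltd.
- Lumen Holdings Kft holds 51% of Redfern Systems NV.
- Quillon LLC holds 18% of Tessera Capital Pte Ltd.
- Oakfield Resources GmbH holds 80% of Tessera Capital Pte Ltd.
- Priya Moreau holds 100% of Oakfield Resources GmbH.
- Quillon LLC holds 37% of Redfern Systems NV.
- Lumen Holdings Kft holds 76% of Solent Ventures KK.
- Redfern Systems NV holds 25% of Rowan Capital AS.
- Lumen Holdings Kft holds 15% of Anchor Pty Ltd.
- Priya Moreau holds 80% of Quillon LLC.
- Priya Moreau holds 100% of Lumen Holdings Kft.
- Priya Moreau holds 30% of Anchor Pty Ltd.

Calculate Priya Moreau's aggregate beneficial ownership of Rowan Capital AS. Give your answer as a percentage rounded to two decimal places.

90.95%

Priya reaches Rowan along 4 paths.
Via Lumen → Redfern: 100% × 51% × 25% = 12.75%.
Via Quillon → Redfern: 80% × 37% × 25% = 7.4%.
Via Quillon → Tessera: 80% × 18% × 75% = 10.8%.
Via Oakfield → Tessera: 100% × 80% × 75% = 60%.
Total: 12.75% + 7.4% + 10.8% + 60% = 90.95%.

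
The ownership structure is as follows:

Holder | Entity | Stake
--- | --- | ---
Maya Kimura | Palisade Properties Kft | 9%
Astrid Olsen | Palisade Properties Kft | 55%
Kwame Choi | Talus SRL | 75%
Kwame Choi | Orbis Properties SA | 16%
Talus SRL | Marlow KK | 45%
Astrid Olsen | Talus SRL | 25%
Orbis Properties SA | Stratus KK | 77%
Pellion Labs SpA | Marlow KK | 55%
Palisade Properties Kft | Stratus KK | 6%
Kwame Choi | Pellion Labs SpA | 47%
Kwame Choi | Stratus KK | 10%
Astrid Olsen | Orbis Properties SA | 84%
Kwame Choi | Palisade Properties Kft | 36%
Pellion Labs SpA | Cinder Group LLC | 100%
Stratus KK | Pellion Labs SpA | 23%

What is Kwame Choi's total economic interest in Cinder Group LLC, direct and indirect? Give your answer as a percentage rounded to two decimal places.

Kwame reaches Cinder along 4 paths.
Via Pellion: 47% × 100% = 47%.
Via Stratus → Pellion: 10% × 23% × 100% = 2.3%.
Via Orbis → Stratus → Pellion: 16% × 77% × 23% × 100% = 2.8336%.
Via Palisade → Stratus → Pellion: 36% × 6% × 23% × 100% = 0.4968%.
Total: 47% + 2.3% + 2.8336% + 0.4968% = 52.6304%.
Rounded: 52.63%.

52.63%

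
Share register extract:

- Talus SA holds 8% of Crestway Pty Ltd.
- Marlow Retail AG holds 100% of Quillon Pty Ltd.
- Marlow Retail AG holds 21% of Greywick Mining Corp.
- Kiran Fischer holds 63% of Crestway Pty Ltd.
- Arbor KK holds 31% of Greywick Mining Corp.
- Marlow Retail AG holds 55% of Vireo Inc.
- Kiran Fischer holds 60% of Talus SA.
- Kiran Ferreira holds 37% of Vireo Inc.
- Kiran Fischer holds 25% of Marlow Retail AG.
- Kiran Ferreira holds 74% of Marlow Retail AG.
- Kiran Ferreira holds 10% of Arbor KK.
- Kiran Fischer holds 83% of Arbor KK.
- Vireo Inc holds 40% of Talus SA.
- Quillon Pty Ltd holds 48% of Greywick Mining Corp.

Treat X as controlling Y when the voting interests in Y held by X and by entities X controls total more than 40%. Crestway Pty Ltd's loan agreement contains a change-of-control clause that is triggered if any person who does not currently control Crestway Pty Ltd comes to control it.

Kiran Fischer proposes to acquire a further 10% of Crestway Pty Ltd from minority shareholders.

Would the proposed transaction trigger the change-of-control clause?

The purchase changes only Kiran Fischer's holdings, so Kiran Fischer is the only person who could newly come to control Crestway.
Kiran Fischer holds 60% of Talus, so Kiran Fischer controls Talus.
Kiran Fischer and Talus together hold 63% + 8% = 71% of Crestway, so Kiran Fischer controls Crestway.
So Kiran Fischer already controls Crestway before the transaction.
After the purchase, Kiran Fischer's direct stake in Crestway rises to 63% + 10% = 73%.
Kiran Fischer controlled Crestway already, so this is not a new person acquiring control; every other person's position is unchanged or reduced.
No new person acquires control, so the clause is not triggered.

No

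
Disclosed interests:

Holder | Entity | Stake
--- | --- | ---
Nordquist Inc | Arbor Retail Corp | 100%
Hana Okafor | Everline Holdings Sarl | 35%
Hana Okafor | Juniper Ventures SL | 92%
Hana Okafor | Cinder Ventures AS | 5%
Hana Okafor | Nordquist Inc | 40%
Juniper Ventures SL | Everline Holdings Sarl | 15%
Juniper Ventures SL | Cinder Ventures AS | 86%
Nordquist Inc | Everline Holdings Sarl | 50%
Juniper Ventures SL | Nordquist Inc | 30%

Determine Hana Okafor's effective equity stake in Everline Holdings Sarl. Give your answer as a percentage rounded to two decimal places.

82.60%

Hana reaches Everline along 4 paths.
Direct stake: 35% = 35%.
Via Nordquist: 40% × 50% = 20%.
Via Juniper → Nordquist: 92% × 30% × 50% = 13.8%.
Via Juniper: 92% × 15% = 13.8%.
Total: 35% + 20% + 13.8% + 13.8% = 82.6%.
Rounded: 82.60%.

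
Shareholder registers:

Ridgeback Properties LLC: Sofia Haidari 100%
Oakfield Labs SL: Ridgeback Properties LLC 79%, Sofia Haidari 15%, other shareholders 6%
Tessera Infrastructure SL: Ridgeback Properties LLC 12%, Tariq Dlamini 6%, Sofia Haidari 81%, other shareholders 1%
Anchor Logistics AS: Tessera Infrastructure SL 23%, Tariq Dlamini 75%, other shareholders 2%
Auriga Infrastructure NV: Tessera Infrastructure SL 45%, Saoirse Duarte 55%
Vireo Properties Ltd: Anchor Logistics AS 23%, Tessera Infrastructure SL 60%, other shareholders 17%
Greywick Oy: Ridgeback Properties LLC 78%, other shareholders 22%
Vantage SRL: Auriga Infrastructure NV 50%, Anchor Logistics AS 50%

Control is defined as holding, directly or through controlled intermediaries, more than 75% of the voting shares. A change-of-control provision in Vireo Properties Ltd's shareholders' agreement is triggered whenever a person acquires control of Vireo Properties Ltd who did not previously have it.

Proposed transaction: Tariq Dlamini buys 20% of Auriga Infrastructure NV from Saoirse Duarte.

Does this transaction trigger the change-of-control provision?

No

The purchase adds only to Tariq's holdings (Saoirse's stake shrinks), so Tariq is the only person who could newly come to control Vireo.
Tariq's largest direct stake is 75% in Anchor, which does not meet the threshold, so Tariq controls no company.
Neither Tariq nor any entity Tariq controls holds any voting interest in Vireo.
So before the transaction, Tariq does not control Vireo.
After the purchase, Tariq holds 20% of Auriga directly, and Saoirse's stake falls to 35%.
Tariq's side now holds 20% of Auriga, not > 75%, so Tariq still does not control Auriga.
After the transaction, neither Tariq nor any entity Tariq controls holds a voting interest in Vireo, so Tariq still does not control it.
No new person acquires control, so the clause is not triggered.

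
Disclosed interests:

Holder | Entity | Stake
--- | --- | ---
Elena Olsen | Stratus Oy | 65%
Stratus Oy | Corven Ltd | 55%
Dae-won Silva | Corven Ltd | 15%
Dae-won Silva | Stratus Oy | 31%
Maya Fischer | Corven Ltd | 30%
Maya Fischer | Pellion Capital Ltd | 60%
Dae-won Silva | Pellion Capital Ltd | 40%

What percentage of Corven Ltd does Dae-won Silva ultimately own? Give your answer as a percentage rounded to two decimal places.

32.05%

Dae-won reaches Corven along 2 paths.
Direct stake: 15% = 15%.
Via Stratus: 31% × 55% = 17.05%.
Total: 15% + 17.05% = 32.05%.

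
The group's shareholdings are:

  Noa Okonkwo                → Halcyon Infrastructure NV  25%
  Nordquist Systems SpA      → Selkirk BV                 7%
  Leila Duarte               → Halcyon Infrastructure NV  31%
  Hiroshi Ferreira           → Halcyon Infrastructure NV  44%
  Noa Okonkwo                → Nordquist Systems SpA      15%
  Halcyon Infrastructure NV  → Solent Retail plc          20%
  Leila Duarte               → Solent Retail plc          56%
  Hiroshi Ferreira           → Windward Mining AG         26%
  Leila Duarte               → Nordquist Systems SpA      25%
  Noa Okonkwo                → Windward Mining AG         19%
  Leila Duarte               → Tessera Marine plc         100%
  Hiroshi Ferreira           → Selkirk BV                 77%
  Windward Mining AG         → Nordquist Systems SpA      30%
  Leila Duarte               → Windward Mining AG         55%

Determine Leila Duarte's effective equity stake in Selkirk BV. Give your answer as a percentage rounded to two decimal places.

2.91%

Leila reaches Selkirk along 2 paths.
Via Nordquist: 25% × 7% = 1.75%.
Via Windward → Nordquist: 55% × 30% × 7% = 1.155%.
Total: 1.75% + 1.155% = 2.905%.
Rounded: 2.91%.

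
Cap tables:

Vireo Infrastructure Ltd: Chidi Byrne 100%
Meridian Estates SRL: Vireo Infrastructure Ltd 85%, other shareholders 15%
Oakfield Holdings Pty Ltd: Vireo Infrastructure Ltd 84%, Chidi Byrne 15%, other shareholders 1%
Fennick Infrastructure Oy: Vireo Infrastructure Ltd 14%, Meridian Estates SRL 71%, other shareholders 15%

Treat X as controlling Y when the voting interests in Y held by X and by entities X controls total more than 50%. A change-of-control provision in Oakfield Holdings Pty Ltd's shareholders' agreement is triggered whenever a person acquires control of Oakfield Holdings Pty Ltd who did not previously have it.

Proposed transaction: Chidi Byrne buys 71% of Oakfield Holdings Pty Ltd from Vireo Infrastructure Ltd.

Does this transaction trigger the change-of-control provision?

No

The purchase adds only to Chidi's holdings (Vireo's stake shrinks), so Chidi is the only person who could newly come to control Oakfield.
Chidi holds 100% of Vireo, so Chidi controls Vireo.
Vireo and Chidi together hold 84% + 15% = 99% of Oakfield, so Chidi controls Oakfield.
So Chidi already controls Oakfield before the transaction.
After the purchase, Chidi's direct stake in Oakfield rises to 15% + 71% = 86%, and Vireo's stake falls to 13%.
Chidi controlled Oakfield already, so this is not a new person acquiring control; every other person's position is unchanged or reduced.
No new person acquires control, so the clause is not triggered.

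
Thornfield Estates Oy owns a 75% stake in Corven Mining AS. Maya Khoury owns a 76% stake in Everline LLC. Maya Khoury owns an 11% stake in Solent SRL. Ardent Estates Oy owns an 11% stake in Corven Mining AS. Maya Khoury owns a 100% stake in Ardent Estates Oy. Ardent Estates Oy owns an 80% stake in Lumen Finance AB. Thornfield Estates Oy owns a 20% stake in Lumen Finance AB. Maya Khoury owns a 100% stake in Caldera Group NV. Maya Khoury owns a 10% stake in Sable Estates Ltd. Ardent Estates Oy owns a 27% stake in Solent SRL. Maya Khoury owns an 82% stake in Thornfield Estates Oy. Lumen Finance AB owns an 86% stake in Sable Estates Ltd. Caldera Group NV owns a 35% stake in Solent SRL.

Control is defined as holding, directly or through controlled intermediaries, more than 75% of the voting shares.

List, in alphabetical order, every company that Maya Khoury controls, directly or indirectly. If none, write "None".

Ardent Estates Oy, Caldera Group NV, Corven Mining AS, Everline LLC, Lumen Finance AB, Sable Estates Ltd, Thornfield Estates Oy

Maya holds 100% of Ardent, so Maya controls Ardent.
Maya holds 100% of Caldera, so Maya controls Caldera.
Maya holds 82% of Thornfield, so Maya controls Thornfield.
Ardent and Thornfield together hold 11% + 75% = 86% of Corven, so Maya controls Corven.
Ardent and Thornfield together hold 80% + 20% = 100% of Lumen, so Maya controls Lumen.
Maya and Lumen together hold 10% + 86% = 96% of Sable, so Maya controls Sable.
Maya holds 76% of Everline, so Maya controls Everline.
No other company's threshold is met.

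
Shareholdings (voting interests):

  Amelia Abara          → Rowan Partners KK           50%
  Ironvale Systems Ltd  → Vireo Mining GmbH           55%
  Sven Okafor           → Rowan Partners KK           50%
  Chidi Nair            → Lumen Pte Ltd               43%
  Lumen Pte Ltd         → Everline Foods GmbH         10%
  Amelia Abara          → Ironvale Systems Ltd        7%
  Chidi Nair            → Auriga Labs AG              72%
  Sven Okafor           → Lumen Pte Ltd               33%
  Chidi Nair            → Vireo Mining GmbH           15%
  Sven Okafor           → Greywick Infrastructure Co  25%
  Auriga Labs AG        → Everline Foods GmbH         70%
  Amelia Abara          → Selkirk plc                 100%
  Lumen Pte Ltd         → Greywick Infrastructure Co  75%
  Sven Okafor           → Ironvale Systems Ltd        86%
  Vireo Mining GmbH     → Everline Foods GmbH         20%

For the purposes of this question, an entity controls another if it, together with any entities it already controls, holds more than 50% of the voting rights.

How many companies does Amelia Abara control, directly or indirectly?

Amelia holds 100% of Selkirk, so Amelia controls Selkirk.
No other company's threshold is met.
Amelia controls 1 company.

1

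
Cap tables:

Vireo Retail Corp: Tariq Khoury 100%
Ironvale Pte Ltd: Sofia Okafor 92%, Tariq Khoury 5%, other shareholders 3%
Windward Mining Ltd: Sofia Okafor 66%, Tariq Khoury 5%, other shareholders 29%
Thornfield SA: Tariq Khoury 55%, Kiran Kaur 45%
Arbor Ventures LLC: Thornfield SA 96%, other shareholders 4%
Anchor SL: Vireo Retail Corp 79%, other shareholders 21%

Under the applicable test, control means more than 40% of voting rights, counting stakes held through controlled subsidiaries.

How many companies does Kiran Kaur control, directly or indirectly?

2

Kiran holds 45% of Thornfield, so Kiran controls Thornfield.
Thornfield holds 96% of Arbor, so Kiran controls Arbor.
No other company's threshold is met.
Kiran controls 2 companies.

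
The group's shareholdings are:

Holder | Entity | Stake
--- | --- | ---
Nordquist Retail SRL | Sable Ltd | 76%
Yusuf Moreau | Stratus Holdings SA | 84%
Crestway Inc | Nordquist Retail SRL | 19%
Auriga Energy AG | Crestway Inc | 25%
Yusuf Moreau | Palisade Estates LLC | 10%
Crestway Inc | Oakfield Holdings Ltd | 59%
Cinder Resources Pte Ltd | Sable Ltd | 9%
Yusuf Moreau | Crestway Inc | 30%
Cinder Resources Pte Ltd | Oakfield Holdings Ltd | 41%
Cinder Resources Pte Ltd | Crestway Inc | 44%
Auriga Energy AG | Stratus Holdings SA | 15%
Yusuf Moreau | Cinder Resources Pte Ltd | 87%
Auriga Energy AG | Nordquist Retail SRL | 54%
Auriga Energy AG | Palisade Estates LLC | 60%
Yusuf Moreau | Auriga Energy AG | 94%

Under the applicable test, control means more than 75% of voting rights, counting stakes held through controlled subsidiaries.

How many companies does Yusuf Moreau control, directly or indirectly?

5

Yusuf holds 87% of Cinder, so Yusuf controls Cinder.
Yusuf holds 94% of Auriga, so Yusuf controls Auriga.
Cinder and Yusuf and Auriga together hold 44% + 30% + 25% = 99% of Crestway, so Yusuf controls Crestway.
Yusuf and Auriga together hold 84% + 15% = 99% of Stratus, so Yusuf controls Stratus.
Crestway and Cinder together hold 59% + 41% = 100% of Oakfield, so Yusuf controls Oakfield.
No other company's threshold is met.
Yusuf controls 5 companies.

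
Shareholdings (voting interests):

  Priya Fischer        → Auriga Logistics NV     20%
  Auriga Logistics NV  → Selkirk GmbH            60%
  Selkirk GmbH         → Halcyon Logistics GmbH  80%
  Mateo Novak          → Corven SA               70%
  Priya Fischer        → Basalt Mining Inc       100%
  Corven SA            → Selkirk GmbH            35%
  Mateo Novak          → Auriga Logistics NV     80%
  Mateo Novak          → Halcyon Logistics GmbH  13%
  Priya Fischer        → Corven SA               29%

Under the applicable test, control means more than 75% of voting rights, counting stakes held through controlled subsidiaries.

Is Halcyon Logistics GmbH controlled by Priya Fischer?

No

Priya holds 100% of Basalt, so Priya controls Basalt.
Neither Priya nor any entity Priya controls holds any voting interest in Halcyon.
So Priya does not control Halcyon.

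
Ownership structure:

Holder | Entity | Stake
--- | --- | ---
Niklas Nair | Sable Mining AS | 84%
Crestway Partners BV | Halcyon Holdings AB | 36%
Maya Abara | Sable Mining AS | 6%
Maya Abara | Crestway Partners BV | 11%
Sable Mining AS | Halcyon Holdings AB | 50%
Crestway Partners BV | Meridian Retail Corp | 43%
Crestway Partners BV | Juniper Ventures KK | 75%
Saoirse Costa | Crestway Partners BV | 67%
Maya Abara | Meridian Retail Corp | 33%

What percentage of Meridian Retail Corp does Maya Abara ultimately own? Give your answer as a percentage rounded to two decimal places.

Maya reaches Meridian along 2 paths.
Direct stake: 33% = 33%.
Via Crestway: 11% × 43% = 4.73%.
Total: 33% + 4.73% = 37.73%.

37.73%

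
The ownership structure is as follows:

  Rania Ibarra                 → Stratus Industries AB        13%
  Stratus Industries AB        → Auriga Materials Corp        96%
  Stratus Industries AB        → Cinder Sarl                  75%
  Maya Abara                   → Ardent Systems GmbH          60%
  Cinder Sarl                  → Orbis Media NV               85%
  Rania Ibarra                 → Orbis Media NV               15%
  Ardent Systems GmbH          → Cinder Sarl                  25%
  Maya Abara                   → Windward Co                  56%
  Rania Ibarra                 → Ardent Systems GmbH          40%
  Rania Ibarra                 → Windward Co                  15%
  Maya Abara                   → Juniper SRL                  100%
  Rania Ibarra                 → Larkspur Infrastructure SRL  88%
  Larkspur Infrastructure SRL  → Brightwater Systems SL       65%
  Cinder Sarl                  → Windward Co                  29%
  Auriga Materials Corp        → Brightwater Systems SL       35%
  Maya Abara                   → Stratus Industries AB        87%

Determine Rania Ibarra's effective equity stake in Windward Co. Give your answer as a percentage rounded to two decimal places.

20.73%

Rania reaches Windward along 3 paths.
Via Ardent → Cinder: 40% × 25% × 29% = 2.9%.
Via Stratus → Cinder: 13% × 75% × 29% = 2.8275%.
Direct stake: 15% = 15%.
Total: 2.9% + 2.8275% + 15% = 20.7275%.
Rounded: 20.73%.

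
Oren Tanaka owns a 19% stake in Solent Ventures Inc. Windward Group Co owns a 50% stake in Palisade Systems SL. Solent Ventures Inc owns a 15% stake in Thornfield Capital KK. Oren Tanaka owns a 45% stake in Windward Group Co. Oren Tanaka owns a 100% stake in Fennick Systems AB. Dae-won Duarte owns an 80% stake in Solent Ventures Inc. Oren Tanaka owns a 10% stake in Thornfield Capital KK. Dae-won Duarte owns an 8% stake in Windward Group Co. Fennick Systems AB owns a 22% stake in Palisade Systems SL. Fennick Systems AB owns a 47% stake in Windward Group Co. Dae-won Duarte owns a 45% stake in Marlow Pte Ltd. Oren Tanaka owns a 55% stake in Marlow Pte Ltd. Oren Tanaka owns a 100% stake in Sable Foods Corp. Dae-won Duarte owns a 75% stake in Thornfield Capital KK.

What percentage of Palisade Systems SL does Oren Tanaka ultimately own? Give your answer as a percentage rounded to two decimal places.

Oren reaches Palisade along 3 paths.
Via Fennick → Windward: 100% × 47% × 50% = 23.5%.
Via Windward: 45% × 50% = 22.5%.
Via Fennick: 100% × 22% = 22%.
Total: 23.5% + 22.5% + 22% = 68%.
Rounded: 68.00%.

68.00%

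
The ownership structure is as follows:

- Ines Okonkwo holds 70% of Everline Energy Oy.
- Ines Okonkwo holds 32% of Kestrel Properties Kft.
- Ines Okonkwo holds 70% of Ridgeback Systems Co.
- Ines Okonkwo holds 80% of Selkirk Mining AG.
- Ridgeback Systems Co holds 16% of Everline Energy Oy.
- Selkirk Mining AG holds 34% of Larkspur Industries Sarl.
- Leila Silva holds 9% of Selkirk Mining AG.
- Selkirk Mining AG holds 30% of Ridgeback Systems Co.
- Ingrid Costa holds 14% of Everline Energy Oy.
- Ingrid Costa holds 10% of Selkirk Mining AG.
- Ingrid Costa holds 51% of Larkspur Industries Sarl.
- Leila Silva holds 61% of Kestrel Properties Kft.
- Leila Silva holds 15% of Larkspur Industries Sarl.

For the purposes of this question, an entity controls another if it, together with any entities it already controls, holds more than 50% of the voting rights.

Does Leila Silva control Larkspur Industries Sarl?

Leila holds 61% of Kestrel, so Leila controls Kestrel.
In Larkspur, Leila's side holds only 15%, not > 50%.
So Leila does not control Larkspur.

No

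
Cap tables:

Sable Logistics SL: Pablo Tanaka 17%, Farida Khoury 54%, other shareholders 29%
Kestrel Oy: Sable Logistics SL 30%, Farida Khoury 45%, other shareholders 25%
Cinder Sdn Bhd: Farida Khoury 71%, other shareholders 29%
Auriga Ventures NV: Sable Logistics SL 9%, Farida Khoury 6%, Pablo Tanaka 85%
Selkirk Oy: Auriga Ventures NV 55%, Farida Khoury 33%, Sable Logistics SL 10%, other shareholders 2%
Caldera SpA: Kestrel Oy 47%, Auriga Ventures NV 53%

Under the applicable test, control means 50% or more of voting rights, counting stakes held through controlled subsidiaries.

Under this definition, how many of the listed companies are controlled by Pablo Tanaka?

Pablo holds 85% of Auriga, so Pablo controls Auriga.
Auriga holds 55% of Selkirk, so Pablo controls Selkirk.
Auriga holds 53% of Caldera, so Pablo controls Caldera.
No other company's threshold is met.
Pablo controls 3 companies.

3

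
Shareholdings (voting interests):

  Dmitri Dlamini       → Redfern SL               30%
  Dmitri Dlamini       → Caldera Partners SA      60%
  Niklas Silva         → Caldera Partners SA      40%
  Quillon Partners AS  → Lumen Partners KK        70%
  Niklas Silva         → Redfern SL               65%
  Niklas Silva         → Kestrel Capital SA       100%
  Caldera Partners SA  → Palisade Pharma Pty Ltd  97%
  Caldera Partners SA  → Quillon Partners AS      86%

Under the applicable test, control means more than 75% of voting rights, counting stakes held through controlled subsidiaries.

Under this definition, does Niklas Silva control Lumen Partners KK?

No

Niklas holds 100% of Kestrel, so Niklas controls Kestrel.
Neither Niklas nor any entity Niklas controls holds any voting interest in Lumen.
So Niklas does not control Lumen.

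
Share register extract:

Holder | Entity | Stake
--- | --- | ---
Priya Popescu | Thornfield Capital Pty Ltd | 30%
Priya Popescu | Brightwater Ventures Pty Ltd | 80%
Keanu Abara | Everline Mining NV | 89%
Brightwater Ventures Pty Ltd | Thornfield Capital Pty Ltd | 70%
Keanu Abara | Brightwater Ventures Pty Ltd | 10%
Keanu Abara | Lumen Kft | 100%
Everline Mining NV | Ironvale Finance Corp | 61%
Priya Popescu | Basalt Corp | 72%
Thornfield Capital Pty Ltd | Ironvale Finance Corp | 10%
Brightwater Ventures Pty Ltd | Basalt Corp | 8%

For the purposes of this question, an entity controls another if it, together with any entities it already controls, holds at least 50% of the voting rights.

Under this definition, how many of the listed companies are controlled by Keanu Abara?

3

Keanu holds 89% of Everline, so Keanu controls Everline.
Keanu holds 100% of Lumen, so Keanu controls Lumen.
Everline holds 61% of Ironvale, so Keanu controls Ironvale.
No other company's threshold is met.
Keanu controls 3 companies.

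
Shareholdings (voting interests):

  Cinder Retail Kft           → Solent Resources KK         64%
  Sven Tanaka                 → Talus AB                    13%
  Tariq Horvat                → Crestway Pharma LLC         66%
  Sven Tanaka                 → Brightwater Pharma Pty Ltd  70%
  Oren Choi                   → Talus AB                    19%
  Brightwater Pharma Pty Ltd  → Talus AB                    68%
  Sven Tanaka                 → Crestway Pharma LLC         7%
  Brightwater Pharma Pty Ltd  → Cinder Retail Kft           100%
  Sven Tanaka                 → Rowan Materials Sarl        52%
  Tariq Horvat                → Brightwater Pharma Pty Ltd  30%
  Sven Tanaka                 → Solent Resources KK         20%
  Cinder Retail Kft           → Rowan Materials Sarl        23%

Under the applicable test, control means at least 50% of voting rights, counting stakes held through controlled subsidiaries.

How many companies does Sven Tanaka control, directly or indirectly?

Sven holds 70% of Brightwater, so Sven controls Brightwater.
Brightwater holds 100% of Cinder, so Sven controls Cinder.
Brightwater and Sven together hold 68% + 13% = 81% of Talus, so Sven controls Talus.
Cinder and Sven together hold 23% + 52% = 75% of Rowan, so Sven controls Rowan.
Cinder and Sven together hold 64% + 20% = 84% of Solent, so Sven controls Solent.
No other company's threshold is met.
Sven controls 5 companies.

5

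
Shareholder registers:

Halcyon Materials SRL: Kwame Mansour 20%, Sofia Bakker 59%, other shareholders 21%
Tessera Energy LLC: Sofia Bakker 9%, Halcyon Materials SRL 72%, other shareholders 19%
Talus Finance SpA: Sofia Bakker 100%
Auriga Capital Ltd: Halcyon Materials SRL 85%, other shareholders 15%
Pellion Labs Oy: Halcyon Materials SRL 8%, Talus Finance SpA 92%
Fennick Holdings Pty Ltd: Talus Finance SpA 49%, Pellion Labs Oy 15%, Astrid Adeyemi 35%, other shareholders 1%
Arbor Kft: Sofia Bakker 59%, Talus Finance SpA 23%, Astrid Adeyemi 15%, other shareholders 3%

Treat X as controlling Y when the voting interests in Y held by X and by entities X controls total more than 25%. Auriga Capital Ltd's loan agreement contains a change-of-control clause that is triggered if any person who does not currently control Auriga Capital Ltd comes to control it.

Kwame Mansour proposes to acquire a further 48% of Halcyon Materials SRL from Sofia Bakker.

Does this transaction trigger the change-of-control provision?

The purchase adds only to Kwame's holdings (Sofia's stake shrinks), so Kwame is the only person who could newly come to control Auriga.
Kwame's largest direct stake is 20% in Halcyon, which does not meet the threshold, so Kwame controls no company.
Neither Kwame nor any entity Kwame controls holds any voting interest in Auriga.
So before the transaction, Kwame does not control Auriga.
After the purchase, Kwame's direct stake in Halcyon rises to 20% + 48% = 68%, and Sofia's stake falls to 11%.
Kwame holds 68% of Halcyon, so Kwame controls Halcyon.
Halcyon holds 85% of Auriga, so Kwame controls Auriga.
Kwame did not control Auriga before and does after, so the clause is triggered.

Yes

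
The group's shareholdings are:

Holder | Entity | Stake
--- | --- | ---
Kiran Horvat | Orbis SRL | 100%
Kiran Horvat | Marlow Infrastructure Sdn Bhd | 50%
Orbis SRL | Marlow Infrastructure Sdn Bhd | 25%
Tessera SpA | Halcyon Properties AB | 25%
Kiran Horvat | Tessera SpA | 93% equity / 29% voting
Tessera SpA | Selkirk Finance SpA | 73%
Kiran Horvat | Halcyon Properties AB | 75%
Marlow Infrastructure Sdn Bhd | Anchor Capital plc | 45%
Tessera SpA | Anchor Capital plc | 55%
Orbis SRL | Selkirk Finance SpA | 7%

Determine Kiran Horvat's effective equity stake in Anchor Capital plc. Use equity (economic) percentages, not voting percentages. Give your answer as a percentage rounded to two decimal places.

84.90%

Kiran reaches Anchor along 3 paths.
Via Tessera: 93% × 55% = 51.15%.
Via Orbis → Marlow: 100% × 25% × 45% = 11.25%.
Via Marlow: 50% × 45% = 22.5%.
Total: 51.15% + 11.25% + 22.5% = 84.9%.
Rounded: 84.90%.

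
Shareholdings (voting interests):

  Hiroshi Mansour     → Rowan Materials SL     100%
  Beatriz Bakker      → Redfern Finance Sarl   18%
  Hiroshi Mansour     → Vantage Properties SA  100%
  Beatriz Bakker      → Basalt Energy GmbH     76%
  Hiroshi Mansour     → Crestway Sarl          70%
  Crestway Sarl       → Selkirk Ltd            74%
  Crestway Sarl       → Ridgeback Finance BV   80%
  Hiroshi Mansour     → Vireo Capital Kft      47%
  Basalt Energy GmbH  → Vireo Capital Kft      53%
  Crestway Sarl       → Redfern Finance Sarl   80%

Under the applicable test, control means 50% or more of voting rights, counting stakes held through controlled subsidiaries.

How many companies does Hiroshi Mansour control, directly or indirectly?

Hiroshi holds 70% of Crestway, so Hiroshi controls Crestway.
Crestway holds 74% of Selkirk, so Hiroshi controls Selkirk.
Hiroshi holds 100% of Rowan, so Hiroshi controls Rowan.
Crestway holds 80% of Ridgeback, so Hiroshi controls Ridgeback.
Hiroshi holds 100% of Vantage, so Hiroshi controls Vantage.
Crestway holds 80% of Redfern, so Hiroshi controls Redfern.
No other company's threshold is met.
Hiroshi controls 6 companies.

6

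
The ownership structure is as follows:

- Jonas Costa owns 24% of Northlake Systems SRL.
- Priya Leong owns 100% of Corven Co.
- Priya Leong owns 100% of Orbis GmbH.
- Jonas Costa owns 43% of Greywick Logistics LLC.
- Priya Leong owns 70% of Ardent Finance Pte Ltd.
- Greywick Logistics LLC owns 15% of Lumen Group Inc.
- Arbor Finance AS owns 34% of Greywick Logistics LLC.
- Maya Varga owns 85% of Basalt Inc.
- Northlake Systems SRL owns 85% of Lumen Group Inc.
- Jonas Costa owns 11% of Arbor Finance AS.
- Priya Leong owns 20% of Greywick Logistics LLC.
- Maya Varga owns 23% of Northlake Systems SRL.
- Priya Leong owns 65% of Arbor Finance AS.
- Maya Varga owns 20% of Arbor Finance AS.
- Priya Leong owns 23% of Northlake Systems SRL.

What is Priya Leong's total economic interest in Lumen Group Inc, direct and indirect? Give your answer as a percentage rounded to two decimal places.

25.87%

Priya reaches Lumen along 3 paths.
Via Northlake: 23% × 85% = 19.55%.
Via Arbor → Greywick: 65% × 34% × 15% = 3.315%.
Via Greywick: 20% × 15% = 3%.
Total: 19.55% + 3.315% + 3% = 25.865%.
Rounded: 25.87%.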